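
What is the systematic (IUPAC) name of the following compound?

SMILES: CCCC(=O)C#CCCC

non-5-yn-4-one

The longest chain bearing the carbonyl and the multiple bond is 9 carbons long (nonane).
The highest-priority functional group is a ketone (C=O on an internal carbon), so the name ends in -one.
The chain contains a C≡C triple bond, so the unsaturation ending is -yne.
Number the chain so that numbering from this end puts the carbonyl group at C-4 rather than C-6.
That gives the carbonyl at C-4; the triple bond between C-5 and C-6.
Assembling the pieces gives non-5-yn-4-one.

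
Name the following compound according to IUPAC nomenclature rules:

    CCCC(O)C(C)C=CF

The longest carbon chain that includes the –OH group and the multiple bond has 7 carbons, so the parent hydride is heptane.
An alcohol (–OH) is the principal characteristic group, giving the suffix -ol.
A C=C double bond in the chain gives the infix -ene-.
Choose the numbering such that numbering from this end puts the double bond at C-1 rather than C-6.
That gives the hydroxyl at C-4; the double bond between C-1 and C-2; a fluoro group at C-1; a methyl group at C-3.
The substituents are ordered alphabetically, ignoring any di-/tri- multipliers.
Putting it together: 1-fluoro-3-methylhept-1-en-4-ol.

1-fluoro-3-methylhept-1-en-4-ol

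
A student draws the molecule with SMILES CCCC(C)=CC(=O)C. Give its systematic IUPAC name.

The longest chain bearing the carbonyl and the multiple bond is 7 carbons long (heptane).
The highest-priority functional group is a ketone (C=O on an internal carbon), so the name ends in -one.
There is one C=C double bond, indicated by the ending -ene.
Number the chain so that numbering from this end puts the carbonyl group at C-2 rather than C-6.
This places the carbonyl at C-2; the double bond between C-3 and C-4; a methyl group at C-4.
The name is 4-methylhept-3-en-2-one.

4-methylhept-3-en-2-one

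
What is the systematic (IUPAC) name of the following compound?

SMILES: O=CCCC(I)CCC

Counting along the main chain through the –CHO group gives 7 carbons: the parent is heptane.
An aldehyde (terminal –CHO) is the principal characteristic group, giving the suffix -al.
The numbering direction is chosen so that the aldehyde carbon is C-1 by definition.
With this numbering: an iodo group at C-4.
Putting it together: 4-iodoheptanal.

4-iodoheptanal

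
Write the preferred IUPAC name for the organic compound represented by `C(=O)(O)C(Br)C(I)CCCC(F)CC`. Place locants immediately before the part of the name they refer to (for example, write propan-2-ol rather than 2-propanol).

The longest carbon chain that includes the –COOH group has 9 carbons, so the parent hydride is nonane.
The highest-priority functional group is a carboxylic acid (terminal –COOH), so the name ends in -oic acid.
Number the chain so that the carboxylic acid carbon is C-1 by definition.
That gives a bromo group at C-2; a fluoro group at C-7; an iodo group at C-3.
Prefixes are listed alphabetically: bromo, fluoro, iodo.
Assembling the pieces gives 2-bromo-7-fluoro-3-iodononanoic acid.

2-bromo-7-fluoro-3-iodononanoic acid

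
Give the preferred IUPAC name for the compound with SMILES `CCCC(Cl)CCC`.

4-chloroheptane

The longest carbon chain is 7 atoms: the parent is heptane.
Both numbering directions give the same locant set; either may be used.
With this numbering: a chloro group at C-4.
Assembling the pieces gives 4-chloroheptane.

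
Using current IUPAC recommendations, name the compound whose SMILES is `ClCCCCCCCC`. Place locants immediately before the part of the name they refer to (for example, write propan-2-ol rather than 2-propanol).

The parent chain contains 8 carbons (octane).
Number the chain so that the substituent locant set {1} is lower than {8} at the first point of difference.
With this numbering: a chloro group at C-1.
Assembling the pieces gives 1-chlorooctane.

1-chlorooctane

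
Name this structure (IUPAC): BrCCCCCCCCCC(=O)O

10-bromodecanoic acid

Counting along the main chain through the –COOH group gives 10 carbons: the parent is decane.
The principal characteristic group is a carboxylic acid (terminal –COOH), named with the suffix -oic acid.
Number the chain so that the carboxylic acid carbon is C-1 by definition.
With this numbering: a bromo group at C-10.
Putting it together: 10-bromodecanoic acid.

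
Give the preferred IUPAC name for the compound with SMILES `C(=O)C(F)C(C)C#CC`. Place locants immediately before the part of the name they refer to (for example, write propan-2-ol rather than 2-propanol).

The longest chain bearing the –CHO group and the multiple bond is 6 carbons long (hexane).
An aldehyde (terminal –CHO) is the principal characteristic group, giving the suffix -al.
There is one C≡C triple bond, indicated by the ending -yne.
The numbering direction is chosen so that the aldehyde carbon is C-1 by definition.
This places the triple bond between C-4 and C-5; a fluoro group at C-2; a methyl group at C-3.
Prefixes are listed alphabetically: fluoro, methyl.
Assembling the pieces gives 2-fluoro-3-methylhex-4-ynal.

2-fluoro-3-methylhex-4-ynal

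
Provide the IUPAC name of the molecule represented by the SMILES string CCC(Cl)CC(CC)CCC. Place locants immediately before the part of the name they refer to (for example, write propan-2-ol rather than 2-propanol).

The longest continuous carbon chain has 8 atoms, so the parent hydride is octane.
Number the chain so that the substituent locant set {3,5} is lower than {4,6} at the first point of difference.
This places a chloro group at C-3; an ethyl group at C-5.
The substituents are ordered alphabetically, ignoring any di-/tri- multipliers.
Assembling the pieces gives 3-chloro-5-ethyloctane.

3-chloro-5-ethyloctane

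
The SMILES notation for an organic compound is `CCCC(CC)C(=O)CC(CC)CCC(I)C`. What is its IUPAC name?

4,7-diethyl-10-iodoundecan-5-one

The longest carbon chain that includes the carbonyl has 11 carbons, so the parent hydride is undecane.
A ketone (C=O on an internal carbon) is the principal characteristic group, giving the suffix -one.
The numbering direction is chosen so that numbering from this end puts the carbonyl group at C-5 rather than C-7.
With this numbering: the carbonyl at C-5; ethyl groups at C-4 and C-7; an iodo group at C-10.
The substituents are ordered alphabetically, ignoring any di-/tri- multipliers.
Putting it together: 4,7-diethyl-10-iodoundecan-5-one.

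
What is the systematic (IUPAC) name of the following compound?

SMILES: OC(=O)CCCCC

Counting along the main chain through the –COOH group gives 6 carbons: the parent is hexane.
The highest-priority functional group is a carboxylic acid (terminal –COOH), so the name ends in -oic acid.
Choose the numbering such that the carboxylic acid carbon is C-1 by definition.
The name is hexanoic acid.

hexanoic acid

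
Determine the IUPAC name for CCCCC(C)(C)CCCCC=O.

6,6-dimethyldecanal

Counting along the main chain through the –CHO group gives 10 carbons: the parent is decane.
The highest-priority functional group is an aldehyde (terminal –CHO), so the name ends in -al.
The numbering direction is chosen so that the aldehyde carbon is C-1 by definition.
With this numbering: two methyl groups at C-6.
The name is 6,6-dimethyldecanal.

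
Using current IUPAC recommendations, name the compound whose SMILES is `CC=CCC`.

pent-2-ene

The longest chain bearing the multiple bond is 5 carbons long (pentane).
The chain contains a C=C double bond, so the unsaturation ending is -ene.
Number the chain so that numbering from this end puts the double bond at C-2 rather than C-3.
This places the double bond between C-2 and C-3.
Putting it together: pent-2-ene.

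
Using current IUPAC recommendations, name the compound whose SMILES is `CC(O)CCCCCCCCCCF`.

12-fluorododecan-2-ol

The longest carbon chain that includes the –OH group has 12 carbons, so the parent hydride is dodecane.
The highest-priority functional group is an alcohol (–OH), so the name ends in -ol.
The numbering direction is chosen so that numbering from this end puts the hydroxyl group at C-2 rather than C-11.
That gives the hydroxyl at C-2; a fluoro group at C-12.
Putting it together: 12-fluorododecan-2-ol.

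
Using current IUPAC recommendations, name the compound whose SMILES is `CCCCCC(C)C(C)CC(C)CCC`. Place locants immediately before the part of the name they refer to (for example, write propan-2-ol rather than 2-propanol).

4,6,7-trimethyldodecane

The longest carbon chain is 12 atoms: the parent is dodecane.
Number the chain so that the substituent locant set {4,6,7} is lower than {6,7,9} at the first point of difference.
That gives methyl groups at C-4 and C-6 and C-7.
Assembling the pieces gives 4,6,7-trimethyldodecane.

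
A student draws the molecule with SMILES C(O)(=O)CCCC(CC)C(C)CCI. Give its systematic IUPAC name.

The longest chain bearing the –COOH group is 8 carbons long (octane).
A carboxylic acid (terminal –COOH) is the principal characteristic group, giving the suffix -oic acid.
Number the chain so that the carboxylic acid carbon is C-1 by definition.
This places an ethyl group at C-5; an iodo group at C-8; a methyl group at C-6.
Prefixes are listed alphabetically: ethyl, iodo, methyl.
The name is 5-ethyl-8-iodo-6-methyloctanoic acid.

5-ethyl-8-iodo-6-methyloctanoic acid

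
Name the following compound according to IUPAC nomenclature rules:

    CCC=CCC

The longest carbon chain that includes the multiple bond has 6 carbons, so the parent hydride is hexane.
There is one C=C double bond, indicated by the ending -ene.
The molecule is symmetric, so either numbering direction gives the same locants.
That gives the double bond between C-3 and C-4.
Putting it together: hex-3-ene.

hex-3-ene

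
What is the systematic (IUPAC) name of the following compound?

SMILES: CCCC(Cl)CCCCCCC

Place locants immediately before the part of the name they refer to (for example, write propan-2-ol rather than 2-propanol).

4-chloroundecane

The longest continuous carbon chain has 11 atoms, so the parent hydride is undecane.
The numbering direction is chosen so that the substituent locant set {4} is lower than {8} at the first point of difference.
That gives a chloro group at C-4.
Assembling the pieces gives 4-chloroundecane.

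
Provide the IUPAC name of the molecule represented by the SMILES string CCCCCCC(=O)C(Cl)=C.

The longest carbon chain that includes the carbonyl and the multiple bond has 9 carbons, so the parent hydride is nonane.
The principal characteristic group is a ketone (C=O on an internal carbon), named with the suffix -one.
A C=C double bond in the chain gives the infix -ene-.
Number the chain so that numbering from this end puts the carbonyl group at C-3 rather than C-7.
That gives the carbonyl at C-3; the double bond between C-1 and C-2; a chloro group at C-2.
Putting it together: 2-chloronon-1-en-3-one.

2-chloronon-1-en-3-one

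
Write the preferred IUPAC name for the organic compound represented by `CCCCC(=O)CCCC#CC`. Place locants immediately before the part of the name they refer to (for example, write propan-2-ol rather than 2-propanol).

undec-9-yn-5-one

The longest chain bearing the carbonyl and the multiple bond is 11 carbons long (undecane).
The principal characteristic group is a ketone (C=O on an internal carbon), named with the suffix -one.
The chain contains a C≡C triple bond, so the unsaturation ending is -yne.
The numbering direction is chosen so that numbering from this end puts the carbonyl group at C-5 rather than C-7.
With this numbering: the carbonyl at C-5; the triple bond between C-9 and C-10.
Assembling the pieces gives undec-9-yn-5-one.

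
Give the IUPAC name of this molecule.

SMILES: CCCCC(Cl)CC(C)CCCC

5-chloro-7-methylundecane

The longest carbon chain is 11 atoms: the parent is undecane.
Number the chain so that the locant sets are identical either way, so the alphabetically earlier chloro substituent takes the lower locant (5 rather than 7).
This places a chloro group at C-5; a methyl group at C-7.
The substituents are ordered alphabetically, ignoring any di-/tri- multipliers.
The name is 5-chloro-7-methylundecane.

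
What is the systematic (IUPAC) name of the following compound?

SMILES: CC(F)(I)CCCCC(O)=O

6-fluoro-6-iodoheptanoic acid

The longest carbon chain that includes the –COOH group has 7 carbons, so the parent hydride is heptane.
A carboxylic acid (terminal –COOH) is the principal characteristic group, giving the suffix -oic acid.
Choose the numbering such that the carboxylic acid carbon is C-1 by definition.
This places a fluoro group at C-6; an iodo group at C-6.
The substituents are ordered alphabetically, ignoring any di-/tri- multipliers.
Assembling the pieces gives 6-fluoro-6-iodoheptanoic acid.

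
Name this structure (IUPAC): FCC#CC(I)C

The longest chain bearing the multiple bond is 5 carbons long (pentane).
There is one C≡C triple bond, indicated by the ending -yne.
Number the chain so that numbering from this end puts the triple bond at C-2 rather than C-3.
With this numbering: the triple bond between C-2 and C-3; a fluoro group at C-1; an iodo group at C-4.
The substituents are ordered alphabetically, ignoring any di-/tri- multipliers.
Assembling the pieces gives 1-fluoro-4-iodopent-2-yne.

1-fluoro-4-iodopent-2-yne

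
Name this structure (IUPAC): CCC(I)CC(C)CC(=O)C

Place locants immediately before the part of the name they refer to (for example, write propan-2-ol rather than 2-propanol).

The longest chain bearing the carbonyl is 8 carbons long (octane).
The principal characteristic group is a ketone (C=O on an internal carbon), named with the suffix -one.
Number the chain so that numbering from this end puts the carbonyl group at C-2 rather than C-7.
That gives the carbonyl at C-2; an iodo group at C-6; a methyl group at C-4.
Substituent prefixes are cited in alphabetical order (multiplying prefixes like di-/tri- are ignored for ordering).
The name is 6-iodo-4-methyloctan-2-one.

6-iodo-4-methyloctan-2-one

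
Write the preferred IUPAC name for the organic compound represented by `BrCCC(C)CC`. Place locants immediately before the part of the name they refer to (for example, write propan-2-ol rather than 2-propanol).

1-bromo-3-methylpentane

The longest carbon chain is 5 atoms: the parent is pentane.
Choose the numbering such that the substituent locant set {1,3} is lower than {3,5} at the first point of difference.
With this numbering: a bromo group at C-1; a methyl group at C-3.
The substituents are ordered alphabetically, ignoring any di-/tri- multipliers.
The name is 1-bromo-3-methylpentane.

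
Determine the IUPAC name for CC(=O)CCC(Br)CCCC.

5-bromononan-2-one

The longest chain bearing the carbonyl is 9 carbons long (nonane).
A ketone (C=O on an internal carbon) is the principal characteristic group, giving the suffix -one.
The numbering direction is chosen so that numbering from this end puts the carbonyl group at C-2 rather than C-8.
This places the carbonyl at C-2; a bromo group at C-5.
Assembling the pieces gives 5-bromononan-2-one.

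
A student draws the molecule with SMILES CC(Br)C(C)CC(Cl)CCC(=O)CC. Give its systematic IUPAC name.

The longest carbon chain that includes the carbonyl has 10 carbons, so the parent hydride is decane.
A ketone (C=O on an internal carbon) is the principal characteristic group, giving the suffix -one.
Number the chain so that numbering from this end puts the carbonyl group at C-3 rather than C-8.
With this numbering: the carbonyl at C-3; a bromo group at C-9; a chloro group at C-6; a methyl group at C-8.
Prefixes are listed alphabetically: bromo, chloro, methyl.
Putting it together: 9-bromo-6-chloro-8-methyldecan-3-one.

9-bromo-6-chloro-8-methyldecan-3-one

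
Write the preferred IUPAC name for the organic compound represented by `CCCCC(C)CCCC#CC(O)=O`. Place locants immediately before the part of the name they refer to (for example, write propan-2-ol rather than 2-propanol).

The longest chain bearing the –COOH group and the multiple bond is 11 carbons long (undecane).
The highest-priority functional group is a carboxylic acid (terminal –COOH), so the name ends in -oic acid.
The chain contains a C≡C triple bond, so the unsaturation ending is -yne.
Number the chain so that the carboxylic acid carbon is C-1 by definition.
That gives the triple bond between C-2 and C-3; a methyl group at C-7.
The name is 7-methylundec-2-ynoic acid.

7-methylundec-2-ynoic acid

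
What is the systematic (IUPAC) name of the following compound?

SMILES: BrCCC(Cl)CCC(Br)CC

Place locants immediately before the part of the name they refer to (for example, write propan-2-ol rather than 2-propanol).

1,6-dibromo-3-chlorooctane

The longest carbon chain is 8 atoms: the parent is octane.
Number the chain so that the substituent locant set {1,3,6} is lower than {3,6,8} at the first point of difference.
That gives bromo groups at C-1 and C-6; a chloro group at C-3.
Prefixes are listed alphabetically: bromo, chloro.
The name is 1,6-dibromo-3-chlorooctane.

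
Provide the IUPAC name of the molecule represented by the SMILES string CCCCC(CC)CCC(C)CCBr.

1-bromo-6-ethyl-3-methyldecane

The longest carbon chain is 10 atoms: the parent is decane.
Choose the numbering such that the substituent locant set {1,3,6} is lower than {5,8,10} at the first point of difference.
This places a bromo group at C-1; an ethyl group at C-6; a methyl group at C-3.
Substituent prefixes are cited in alphabetical order (multiplying prefixes like di-/tri- are ignored for ordering).
Assembling the pieces gives 1-bromo-6-ethyl-3-methyldecane.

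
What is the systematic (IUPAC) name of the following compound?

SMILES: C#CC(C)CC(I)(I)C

5,5-diiodo-3-methylhex-1-yne

The longest chain bearing the multiple bond is 6 carbons long (hexane).
There is one C≡C triple bond, indicated by the ending -yne.
The numbering direction is chosen so that numbering from this end puts the triple bond at C-1 rather than C-5.
This places the triple bond between C-1 and C-2; two iodo groups at C-5; a methyl group at C-3.
The substituents are ordered alphabetically, ignoring any di-/tri- multipliers.
The name is 5,5-diiodo-3-methylhex-1-yne.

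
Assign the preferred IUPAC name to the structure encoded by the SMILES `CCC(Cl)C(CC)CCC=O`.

The longest carbon chain that includes the –CHO group has 7 carbons, so the parent hydride is heptane.
An aldehyde (terminal –CHO) is the principal characteristic group, giving the suffix -al.
The numbering direction is chosen so that the aldehyde carbon is C-1 by definition.
This places a chloro group at C-5; an ethyl group at C-4.
Prefixes are listed alphabetically: chloro, ethyl.
Putting it together: 5-chloro-4-ethylheptanal.

5-chloro-4-ethylheptanal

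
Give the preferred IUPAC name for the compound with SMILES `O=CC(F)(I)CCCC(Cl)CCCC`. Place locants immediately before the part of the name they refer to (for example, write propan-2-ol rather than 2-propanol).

The longest chain bearing the –CHO group is 10 carbons long (decane).
An aldehyde (terminal –CHO) is the principal characteristic group, giving the suffix -al.
The numbering direction is chosen so that the aldehyde carbon is C-1 by definition.
With this numbering: a chloro group at C-6; a fluoro group at C-2; an iodo group at C-2.
Substituent prefixes are cited in alphabetical order (multiplying prefixes like di-/tri- are ignored for ordering).
Assembling the pieces gives 6-chloro-2-fluoro-2-iododecanal.

6-chloro-2-fluoro-2-iododecanal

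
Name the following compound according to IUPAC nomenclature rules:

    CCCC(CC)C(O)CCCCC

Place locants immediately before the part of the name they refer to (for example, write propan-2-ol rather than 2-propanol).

The longest carbon chain that includes the –OH group has 10 carbons, so the parent hydride is decane.
The principal characteristic group is an alcohol (–OH), named with the suffix -ol.
The numbering direction is chosen so that numbering from this end puts the hydroxyl group at C-5 rather than C-6.
That gives the hydroxyl at C-5; an ethyl group at C-4.
Putting it together: 4-ethyldecan-5-ol.

4-ethyldecan-5-ol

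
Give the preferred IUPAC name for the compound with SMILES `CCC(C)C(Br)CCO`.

3-bromo-4-methylhexan-1-ol

The longest carbon chain that includes the –OH group has 6 carbons, so the parent hydride is hexane.
An alcohol (–OH) is the principal characteristic group, giving the suffix -ol.
Number the chain so that numbering from this end puts the hydroxyl group at C-1 rather than C-6.
This places the hydroxyl at C-1; a bromo group at C-3; a methyl group at C-4.
Substituent prefixes are cited in alphabetical order (multiplying prefixes like di-/tri- are ignored for ordering).
Putting it together: 3-bromo-4-methylhexan-1-ol.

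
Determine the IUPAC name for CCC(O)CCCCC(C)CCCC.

8-methyldodecan-3-ol

The longest chain bearing the –OH group is 12 carbons long (dodecane).
The principal characteristic group is an alcohol (–OH), named with the suffix -ol.
Number the chain so that numbering from this end puts the hydroxyl group at C-3 rather than C-10.
This places the hydroxyl at C-3; a methyl group at C-8.
Putting it together: 8-methyldodecan-3-ol.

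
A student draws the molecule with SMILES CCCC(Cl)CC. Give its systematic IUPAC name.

The longest carbon chain is 6 atoms: the parent is hexane.
Choose the numbering such that the substituent locant set {3} is lower than {4} at the first point of difference.
With this numbering: a chloro group at C-3.
The name is 3-chlorohexane.

3-chlorohexane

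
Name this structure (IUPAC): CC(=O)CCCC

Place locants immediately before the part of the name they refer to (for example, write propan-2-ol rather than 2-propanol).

hexan-2-one

Counting along the main chain through the carbonyl gives 6 carbons: the parent is hexane.
The highest-priority functional group is a ketone (C=O on an internal carbon), so the name ends in -one.
The numbering direction is chosen so that numbering from this end puts the carbonyl group at C-2 rather than C-5.
With this numbering: the carbonyl at C-2.
Assembling the pieces gives hexan-2-one.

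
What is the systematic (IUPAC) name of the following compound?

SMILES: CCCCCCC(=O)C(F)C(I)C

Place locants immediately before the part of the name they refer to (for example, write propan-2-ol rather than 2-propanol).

3-fluoro-2-iododecan-4-one

The longest carbon chain that includes the carbonyl has 10 carbons, so the parent hydride is decane.
A ketone (C=O on an internal carbon) is the principal characteristic group, giving the suffix -one.
The numbering direction is chosen so that numbering from this end puts the carbonyl group at C-4 rather than C-7.
With this numbering: the carbonyl at C-4; a fluoro group at C-3; an iodo group at C-2.
Prefixes are listed alphabetically: fluoro, iodo.
Assembling the pieces gives 3-fluoro-2-iododecan-4-one.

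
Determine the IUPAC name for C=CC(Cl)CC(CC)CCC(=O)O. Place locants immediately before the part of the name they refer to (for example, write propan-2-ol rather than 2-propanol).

The longest carbon chain that includes the –COOH group and the multiple bond has 8 carbons, so the parent hydride is octane.
The principal characteristic group is a carboxylic acid (terminal –COOH), named with the suffix -oic acid.
There is one C=C double bond, indicated by the ending -ene.
Number the chain so that the carboxylic acid carbon is C-1 by definition.
That gives the double bond between C-7 and C-8; a chloro group at C-6; an ethyl group at C-4.
Substituent prefixes are cited in alphabetical order (multiplying prefixes like di-/tri- are ignored for ordering).
Assembling the pieces gives 6-chloro-4-ethyloct-7-enoic acid.

6-chloro-4-ethyloct-7-enoic acid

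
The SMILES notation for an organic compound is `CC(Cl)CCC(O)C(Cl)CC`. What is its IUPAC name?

3,7-dichlorooctan-4-ol

Counting along the main chain through the –OH group gives 8 carbons: the parent is octane.
An alcohol (–OH) is the principal characteristic group, giving the suffix -ol.
Choose the numbering such that numbering from this end puts the hydroxyl group at C-4 rather than C-5.
That gives the hydroxyl at C-4; chloro groups at C-3 and C-7.
Putting it together: 3,7-dichlorooctan-4-ol.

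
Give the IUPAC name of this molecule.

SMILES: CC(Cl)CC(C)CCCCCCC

2-chloro-4-methylundecane

The longest carbon chain is 11 atoms: the parent is undecane.
Number the chain so that the substituent locant set {2,4} is lower than {8,10} at the first point of difference.
With this numbering: a chloro group at C-2; a methyl group at C-4.
Substituent prefixes are cited in alphabetical order (multiplying prefixes like di-/tri- are ignored for ordering).
Putting it together: 2-chloro-4-methylundecane.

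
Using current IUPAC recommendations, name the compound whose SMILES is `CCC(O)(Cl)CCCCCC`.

3-chlorononan-3-ol

The longest carbon chain that includes the –OH group has 9 carbons, so the parent hydride is nonane.
The highest-priority functional group is an alcohol (–OH), so the name ends in -ol.
The numbering direction is chosen so that numbering from this end puts the hydroxyl group at C-3 rather than C-7.
That gives the hydroxyl at C-3; a chloro group at C-3.
The name is 3-chlorononan-3-ol.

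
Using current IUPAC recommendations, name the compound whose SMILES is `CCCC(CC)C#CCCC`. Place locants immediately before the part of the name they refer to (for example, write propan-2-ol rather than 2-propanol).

The longest carbon chain that includes the multiple bond has 9 carbons, so the parent hydride is nonane.
There is one C≡C triple bond, indicated by the ending -yne.
The numbering direction is chosen so that numbering from this end puts the triple bond at C-4 rather than C-5.
With this numbering: the triple bond between C-4 and C-5; an ethyl group at C-6.
Putting it together: 6-ethylnon-4-yne.

6-ethylnon-4-yne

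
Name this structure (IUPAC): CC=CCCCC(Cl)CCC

The longest carbon chain that includes the multiple bond has 10 carbons, so the parent hydride is decane.
A C=C double bond in the chain gives the infix -ene-.
The numbering direction is chosen so that numbering from this end puts the double bond at C-2 rather than C-8.
That gives the double bond between C-2 and C-3; a chloro group at C-7.
Assembling the pieces gives 7-chlorodec-2-ene.

7-chlorodec-2-ene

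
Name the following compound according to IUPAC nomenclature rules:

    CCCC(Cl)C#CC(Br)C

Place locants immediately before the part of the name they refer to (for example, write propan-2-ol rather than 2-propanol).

2-bromo-5-chlorooct-3-yne

The longest chain bearing the multiple bond is 8 carbons long (octane).
The chain contains a C≡C triple bond, so the unsaturation ending is -yne.
Choose the numbering such that numbering from this end puts the triple bond at C-3 rather than C-5.
With this numbering: the triple bond between C-3 and C-4; a bromo group at C-2; a chloro group at C-5.
Substituent prefixes are cited in alphabetical order (multiplying prefixes like di-/tri- are ignored for ordering).
Putting it together: 2-bromo-5-chlorooct-3-yne.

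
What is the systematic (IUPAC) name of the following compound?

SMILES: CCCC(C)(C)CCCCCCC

The longest continuous carbon chain has 11 atoms, so the parent hydride is undecane.
Choose the numbering such that the substituent locant set {4,4} is lower than {8,8} at the first point of difference.
This places two methyl groups at C-4.
Putting it together: 4,4-dimethylundecane.

4,4-dimethylundecane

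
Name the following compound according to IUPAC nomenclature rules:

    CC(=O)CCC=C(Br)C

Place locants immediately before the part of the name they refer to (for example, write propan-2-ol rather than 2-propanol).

The longest chain bearing the carbonyl and the multiple bond is 7 carbons long (heptane).
The principal characteristic group is a ketone (C=O on an internal carbon), named with the suffix -one.
There is one C=C double bond, indicated by the ending -ene.
Choose the numbering such that numbering from this end puts the carbonyl group at C-2 rather than C-6.
With this numbering: the carbonyl at C-2; the double bond between C-5 and C-6; a bromo group at C-6.
Assembling the pieces gives 6-bromohept-5-en-2-one.

6-bromohept-5-en-2-one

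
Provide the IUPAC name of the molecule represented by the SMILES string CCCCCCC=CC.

non-2-ene

The longest carbon chain that includes the multiple bond has 9 carbons, so the parent hydride is nonane.
There is one C=C double bond, indicated by the ending -ene.
The numbering direction is chosen so that numbering from this end puts the double bond at C-2 rather than C-7.
That gives the double bond between C-2 and C-3.
Assembling the pieces gives non-2-ene.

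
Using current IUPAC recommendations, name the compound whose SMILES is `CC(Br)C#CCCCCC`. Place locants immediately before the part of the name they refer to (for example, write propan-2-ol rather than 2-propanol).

The longest carbon chain that includes the multiple bond has 9 carbons, so the parent hydride is nonane.
There is one C≡C triple bond, indicated by the ending -yne.
Choose the numbering such that numbering from this end puts the triple bond at C-3 rather than C-6.
This places the triple bond between C-3 and C-4; a bromo group at C-2.
The name is 2-bromonon-3-yne.

2-bromonon-3-yne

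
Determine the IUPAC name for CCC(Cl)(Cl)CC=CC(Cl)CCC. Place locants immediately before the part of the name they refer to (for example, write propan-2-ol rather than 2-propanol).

3,3,7-trichlorodec-5-ene

The longest carbon chain that includes the multiple bond has 10 carbons, so the parent hydride is decane.
A C=C double bond in the chain gives the infix -ene-.
Number the chain so that the substituent locant set {3,3,7} is lower than {4,8,8} at the first point of difference.
That gives the double bond between C-5 and C-6; chloro groups at C-3 (×2) and C-7.
Putting it together: 3,3,7-trichlorodec-5-ene.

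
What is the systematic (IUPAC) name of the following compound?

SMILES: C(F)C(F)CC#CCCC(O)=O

Counting along the main chain through the –COOH group and the multiple bond gives 8 carbons: the parent is octane.
A carboxylic acid (terminal –COOH) is the principal characteristic group, giving the suffix -oic acid.
There is one C≡C triple bond, indicated by the ending -yne.
Choose the numbering such that the carboxylic acid carbon is C-1 by definition.
With this numbering: the triple bond between C-4 and C-5; fluoro groups at C-7 and C-8.
The name is 7,8-difluorooct-4-ynoic acid.

7,8-difluorooct-4-ynoic acid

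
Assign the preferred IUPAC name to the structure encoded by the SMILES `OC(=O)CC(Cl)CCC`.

3-chlorohexanoic acid

Counting along the main chain through the –COOH group gives 6 carbons: the parent is hexane.
A carboxylic acid (terminal –COOH) is the principal characteristic group, giving the suffix -oic acid.
Choose the numbering such that the carboxylic acid carbon is C-1 by definition.
This places a chloro group at C-3.
The name is 3-chlorohexanoic acid.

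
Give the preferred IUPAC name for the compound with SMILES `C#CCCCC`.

hex-1-yne

Counting along the main chain through the multiple bond gives 6 carbons: the parent is hexane.
There is one C≡C triple bond, indicated by the ending -yne.
The numbering direction is chosen so that numbering from this end puts the triple bond at C-1 rather than C-5.
This places the triple bond between C-1 and C-2.
The name is hex-1-yne.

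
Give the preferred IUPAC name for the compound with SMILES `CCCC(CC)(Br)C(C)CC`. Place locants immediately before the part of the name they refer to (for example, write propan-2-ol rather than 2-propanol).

4-bromo-4-ethyl-3-methylheptane

The parent chain contains 7 carbons (heptane).
Number the chain so that the substituent locant set {3,4,4} is lower than {4,4,5} at the first point of difference.
With this numbering: a bromo group at C-4; an ethyl group at C-4; a methyl group at C-3.
Prefixes are listed alphabetically: bromo, ethyl, methyl.
The name is 4-bromo-4-ethyl-3-methylheptane.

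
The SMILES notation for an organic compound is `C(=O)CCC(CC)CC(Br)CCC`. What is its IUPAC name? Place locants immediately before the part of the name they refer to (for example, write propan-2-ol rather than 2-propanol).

6-bromo-4-ethylnonanal

The longest carbon chain that includes the –CHO group has 9 carbons, so the parent hydride is nonane.
An aldehyde (terminal –CHO) is the principal characteristic group, giving the suffix -al.
Number the chain so that the aldehyde carbon is C-1 by definition.
This places a bromo group at C-6; an ethyl group at C-4.
Prefixes are listed alphabetically: bromo, ethyl.
Putting it together: 6-bromo-4-ethylnonanal.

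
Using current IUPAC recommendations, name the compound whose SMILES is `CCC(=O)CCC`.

The longest chain bearing the carbonyl is 6 carbons long (hexane).
The highest-priority functional group is a ketone (C=O on an internal carbon), so the name ends in -one.
Number the chain so that numbering from this end puts the carbonyl group at C-3 rather than C-4.
This places the carbonyl at C-3.
The name is hexan-3-one.

hexan-3-one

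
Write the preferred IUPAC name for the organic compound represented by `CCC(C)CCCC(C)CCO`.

3,7-dimethylnonan-1-ol

The longest carbon chain that includes the –OH group has 9 carbons, so the parent hydride is nonane.
The principal characteristic group is an alcohol (–OH), named with the suffix -ol.
Choose the numbering such that numbering from this end puts the hydroxyl group at C-1 rather than C-9.
That gives the hydroxyl at C-1; methyl groups at C-3 and C-7.
Putting it together: 3,7-dimethylnonan-1-ol.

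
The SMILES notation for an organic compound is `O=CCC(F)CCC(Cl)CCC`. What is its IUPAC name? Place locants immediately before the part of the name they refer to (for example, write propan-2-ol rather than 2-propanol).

The longest chain bearing the –CHO group is 9 carbons long (nonane).
An aldehyde (terminal –CHO) is the principal characteristic group, giving the suffix -al.
The numbering direction is chosen so that the aldehyde carbon is C-1 by definition.
That gives a chloro group at C-6; a fluoro group at C-3.
The substituents are ordered alphabetically, ignoring any di-/tri- multipliers.
Assembling the pieces gives 6-chloro-3-fluorononanal.

6-chloro-3-fluorononanal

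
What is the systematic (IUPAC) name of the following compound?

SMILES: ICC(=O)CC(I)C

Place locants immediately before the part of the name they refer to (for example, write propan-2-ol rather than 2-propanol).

1,4-diiodopentan-2-one

The longest carbon chain that includes the carbonyl has 5 carbons, so the parent hydride is pentane.
The highest-priority functional group is a ketone (C=O on an internal carbon), so the name ends in -one.
The numbering direction is chosen so that numbering from this end puts the carbonyl group at C-2 rather than C-4.
This places the carbonyl at C-2; iodo groups at C-1 and C-4.
Putting it together: 1,4-diiodopentan-2-one.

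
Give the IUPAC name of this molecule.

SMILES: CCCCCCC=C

oct-1-ene

The longest carbon chain that includes the multiple bond has 8 carbons, so the parent hydride is octane.
A C=C double bond in the chain gives the infix -ene-.
Choose the numbering such that numbering from this end puts the double bond at C-1 rather than C-7.
With this numbering: the double bond between C-1 and C-2.
The name is oct-1-ene.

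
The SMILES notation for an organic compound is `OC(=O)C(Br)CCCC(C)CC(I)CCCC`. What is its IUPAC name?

2-bromo-8-iodo-6-methyldodecanoic acid

Counting along the main chain through the –COOH group gives 12 carbons: the parent is dodecane.
A carboxylic acid (terminal –COOH) is the principal characteristic group, giving the suffix -oic acid.
The numbering direction is chosen so that the carboxylic acid carbon is C-1 by definition.
That gives a bromo group at C-2; an iodo group at C-8; a methyl group at C-6.
The substituents are ordered alphabetically, ignoring any di-/tri- multipliers.
Assembling the pieces gives 2-bromo-8-iodo-6-methyldodecanoic acid.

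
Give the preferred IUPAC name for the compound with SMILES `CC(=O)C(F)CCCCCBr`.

8-bromo-3-fluorooctan-2-one

The longest carbon chain that includes the carbonyl has 8 carbons, so the parent hydride is octane.
The principal characteristic group is a ketone (C=O on an internal carbon), named with the suffix -one.
Choose the numbering such that numbering from this end puts the carbonyl group at C-2 rather than C-7.
That gives the carbonyl at C-2; a bromo group at C-8; a fluoro group at C-3.
The substituents are ordered alphabetically, ignoring any di-/tri- multipliers.
Putting it together: 8-bromo-3-fluorooctan-2-one.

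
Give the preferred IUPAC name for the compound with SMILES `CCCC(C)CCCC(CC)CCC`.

4-ethyl-8-methylundecane

The longest carbon chain is 11 atoms: the parent is undecane.
Number the chain so that the locant sets are identical either way, so the alphabetically earlier ethyl substituent takes the lower locant (4 rather than 8).
That gives an ethyl group at C-4; a methyl group at C-8.
Substituent prefixes are cited in alphabetical order (multiplying prefixes like di-/tri- are ignored for ordering).
Putting it together: 4-ethyl-8-methylundecane.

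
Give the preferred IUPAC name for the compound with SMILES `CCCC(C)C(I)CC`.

The parent chain contains 7 carbons (heptane).
Choose the numbering such that the substituent locant set {3,4} is lower than {4,5} at the first point of difference.
With this numbering: an iodo group at C-3; a methyl group at C-4.
Substituent prefixes are cited in alphabetical order (multiplying prefixes like di-/tri- are ignored for ordering).
The name is 3-iodo-4-methylheptane.

3-iodo-4-methylheptane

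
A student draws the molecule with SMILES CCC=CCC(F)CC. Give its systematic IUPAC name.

The longest chain bearing the multiple bond is 8 carbons long (octane).
A C=C double bond in the chain gives the infix -ene-.
The numbering direction is chosen so that numbering from this end puts the double bond at C-3 rather than C-5.
With this numbering: the double bond between C-3 and C-4; a fluoro group at C-6.
Assembling the pieces gives 6-fluorooct-3-ene.

6-fluorooct-3-ene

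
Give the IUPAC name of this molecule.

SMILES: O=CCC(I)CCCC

3-iodoheptanal

The longest chain bearing the –CHO group is 7 carbons long (heptane).
The highest-priority functional group is an aldehyde (terminal –CHO), so the name ends in -al.
Number the chain so that the aldehyde carbon is C-1 by definition.
This places an iodo group at C-3.
Putting it together: 3-iodoheptanal.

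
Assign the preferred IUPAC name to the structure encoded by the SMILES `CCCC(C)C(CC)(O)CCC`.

The longest carbon chain that includes the –OH group has 8 carbons, so the parent hydride is octane.
The highest-priority functional group is an alcohol (–OH), so the name ends in -ol.
Number the chain so that numbering from this end puts the hydroxyl group at C-4 rather than C-5.
With this numbering: the hydroxyl at C-4; an ethyl group at C-4; a methyl group at C-5.
The substituents are ordered alphabetically, ignoring any di-/tri- multipliers.
Putting it together: 4-ethyl-5-methyloctan-4-ol.

4-ethyl-5-methyloctan-4-ol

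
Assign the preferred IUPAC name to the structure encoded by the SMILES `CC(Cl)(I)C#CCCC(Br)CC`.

Counting along the main chain through the multiple bond gives 9 carbons: the parent is nonane.
There is one C≡C triple bond, indicated by the ending -yne.
The numbering direction is chosen so that numbering from this end puts the triple bond at C-3 rather than C-6.
That gives the triple bond between C-3 and C-4; a bromo group at C-7; a chloro group at C-2; an iodo group at C-2.
Prefixes are listed alphabetically: bromo, chloro, iodo.
Assembling the pieces gives 7-bromo-2-chloro-2-iodonon-3-yne.

7-bromo-2-chloro-2-iodonon-3-yne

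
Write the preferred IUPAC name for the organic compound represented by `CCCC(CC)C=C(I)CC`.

Counting along the main chain through the multiple bond gives 8 carbons: the parent is octane.
There is one C=C double bond, indicated by the ending -ene.
Number the chain so that numbering from this end puts the double bond at C-3 rather than C-5.
This places the double bond between C-3 and C-4; an ethyl group at C-5; an iodo group at C-3.
Substituent prefixes are cited in alphabetical order (multiplying prefixes like di-/tri- are ignored for ordering).
The name is 5-ethyl-3-iodooct-3-ene.

5-ethyl-3-iodooct-3-ene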